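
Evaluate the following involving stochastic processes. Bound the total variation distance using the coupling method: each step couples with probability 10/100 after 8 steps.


TV distance bound <= (1-delta)^n
= (1 - 0.1000)^8
= 0.9000^8
= 0.4305

0.4305


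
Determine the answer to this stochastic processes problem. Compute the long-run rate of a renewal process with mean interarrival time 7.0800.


Long-run renewal rate = 1/E(X)
= 1/7.0800
= 0.1412

0.1412


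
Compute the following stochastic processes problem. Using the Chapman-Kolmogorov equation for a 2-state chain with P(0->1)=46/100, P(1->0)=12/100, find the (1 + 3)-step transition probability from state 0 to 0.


P^4 = P^1 * P^3
Computing via matrix multiplication of the transition matrix.
Entry (0,0) of P^4 = 0.2316

0.2316


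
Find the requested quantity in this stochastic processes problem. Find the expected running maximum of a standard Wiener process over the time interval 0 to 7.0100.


E(max B(s)) = sqrt(2t/pi)
= sqrt(2*7.0100/pi)
= sqrt(4.4627)
= 2.1125

2.1125


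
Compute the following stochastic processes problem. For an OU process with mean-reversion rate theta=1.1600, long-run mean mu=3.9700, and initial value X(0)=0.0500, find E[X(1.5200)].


E[X(t)] = mu + (X(0) - mu)*exp(-theta*t)
= 3.9700 + (0.0500 - 3.9700)*exp(-1.1600*1.5200)
= 3.9700 + -3.9200 * 0.1715
= 3.2977

3.2977


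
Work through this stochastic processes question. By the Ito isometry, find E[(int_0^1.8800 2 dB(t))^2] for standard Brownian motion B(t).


By Ito isometry: E[(int f dB)^2] = int f^2 dt
= 2^2 * 1.8800
= 4 * 1.8800 = 7.5200

7.5200


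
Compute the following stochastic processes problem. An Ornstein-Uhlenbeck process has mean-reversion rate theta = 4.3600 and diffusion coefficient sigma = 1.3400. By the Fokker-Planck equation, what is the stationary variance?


Stationary variance = sigma^2 / (2*theta)
= 1.3400^2 / (2*4.3600)
= 1.7956 / 8.7200
= 0.2059

0.2059


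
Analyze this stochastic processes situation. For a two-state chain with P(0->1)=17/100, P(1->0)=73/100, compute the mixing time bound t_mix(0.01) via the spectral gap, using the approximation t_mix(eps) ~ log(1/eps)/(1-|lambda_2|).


lambda_2 = |1 - p01 - p10| = |1 - 0.1700 - 0.7300| = 0.1000
t_mix ~ log(1/eps)/(1 - |lambda_2|)
= log(100)/(1 - 0.1000) = 4.6052/0.9000
= 5.1169

5.1169


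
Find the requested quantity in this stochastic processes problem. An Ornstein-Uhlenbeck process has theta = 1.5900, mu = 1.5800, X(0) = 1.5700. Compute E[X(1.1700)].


E[X(t)] = mu + (X(0) - mu)*exp(-theta*t)
= 1.5800 + (1.5700 - 1.5800)*exp(-1.5900*1.1700)
= 1.5800 + -0.0100 * 0.1556
= 1.5784

1.5784


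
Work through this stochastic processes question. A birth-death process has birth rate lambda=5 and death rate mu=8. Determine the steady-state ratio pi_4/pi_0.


For birth-death process, pi_n/pi_0 = (lambda/mu)^n
= (5/8)^4
= 0.1526

0.1526


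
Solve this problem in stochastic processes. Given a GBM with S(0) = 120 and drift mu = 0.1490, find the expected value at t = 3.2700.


E[S(t)] = S(0) * exp(mu * t)
= 120 * exp(0.1490 * 3.2700)
= 120 * 1.6278
= 195.3361

195.3361


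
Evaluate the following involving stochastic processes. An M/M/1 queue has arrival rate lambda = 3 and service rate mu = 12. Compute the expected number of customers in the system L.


rho = 3/12 = 0.2500
L = rho/(1-rho)
= 0.2500/0.7500
= 0.3333

0.3333


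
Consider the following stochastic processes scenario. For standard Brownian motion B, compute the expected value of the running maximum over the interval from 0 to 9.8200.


E(max B(s)) = sqrt(2t/pi)
= sqrt(2*9.8200/pi)
= sqrt(6.2516)
= 2.5003

2.5003


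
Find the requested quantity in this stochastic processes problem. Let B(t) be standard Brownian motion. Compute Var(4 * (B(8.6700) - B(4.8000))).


Var(alpha*(B(t)-B(s))) = alpha^2 * (t-s)
= 4^2 * (8.6700 - 4.8000)
= 16 * 3.8700
= 61.9200

61.9200


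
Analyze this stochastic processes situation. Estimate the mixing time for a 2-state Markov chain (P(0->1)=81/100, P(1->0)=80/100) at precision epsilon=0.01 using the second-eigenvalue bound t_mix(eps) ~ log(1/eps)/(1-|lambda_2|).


lambda_2 = |1 - p01 - p10| = |1 - 0.8100 - 0.8000| = 0.6100
t_mix ~ log(1/eps)/(1 - |lambda_2|)
= log(100)/(1 - 0.6100) = 4.6052/0.3900
= 11.8081

11.8081


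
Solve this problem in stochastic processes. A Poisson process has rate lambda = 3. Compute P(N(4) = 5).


P(N(t)=k) = (lambda*t)^k * exp(-lambda*t) / k!
lambda*t = 12
= 12^5 * exp(-12) / 5!
= 248832 * 6.1442e-06 / 120
= 0.0127

0.0127


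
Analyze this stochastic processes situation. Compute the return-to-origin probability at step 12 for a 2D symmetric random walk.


P = C(12,6)^2 / 4^12
= 924^2 / 16777216
= 853776 / 16777216
= 0.0509

0.0509


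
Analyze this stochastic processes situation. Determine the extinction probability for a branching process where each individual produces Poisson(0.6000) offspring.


Since mu = 0.6000 <= 1, extinction probability = 1.

1.0000


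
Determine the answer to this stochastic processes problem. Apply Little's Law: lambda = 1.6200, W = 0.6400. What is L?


Little's Law: L = lambda * W
= 1.6200 * 0.6400
= 1.0368

1.0368


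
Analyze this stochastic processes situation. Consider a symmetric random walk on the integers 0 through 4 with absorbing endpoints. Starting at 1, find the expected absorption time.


For symmetric RW on 0,...,N with absorbing barriers, E(i) = i*(N-i)
E(1) = 1 * 3 = 3

3


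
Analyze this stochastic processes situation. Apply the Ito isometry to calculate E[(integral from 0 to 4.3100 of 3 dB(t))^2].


By Ito isometry: E[(int f dB)^2] = int f^2 dt
= 3^2 * 4.3100
= 9 * 4.3100 = 38.7900

38.7900


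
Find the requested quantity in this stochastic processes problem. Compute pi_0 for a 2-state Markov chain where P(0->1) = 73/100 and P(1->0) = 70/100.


Stationary distribution: pi_0 = p10/(p01+p10), pi_1 = p01/(p01+p10)
p01 = 0.7300, p10 = 0.7000
pi_0 = 0.4895

0.4895


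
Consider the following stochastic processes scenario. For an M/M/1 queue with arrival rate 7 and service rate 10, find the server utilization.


rho = lambda/mu
= 7/10
= 0.7000

0.7000


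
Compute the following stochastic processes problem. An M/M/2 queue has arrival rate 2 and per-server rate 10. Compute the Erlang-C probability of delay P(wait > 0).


a = lambda/mu = 0.2000
rho = a/c = 0.1000
Erlang-C formula applied:
C(c,a) = 0.0182

0.0182


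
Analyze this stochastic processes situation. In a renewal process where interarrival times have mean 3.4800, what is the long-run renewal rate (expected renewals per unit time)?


Long-run renewal rate = 1/E(X)
= 1/3.4800
= 0.2874

0.2874


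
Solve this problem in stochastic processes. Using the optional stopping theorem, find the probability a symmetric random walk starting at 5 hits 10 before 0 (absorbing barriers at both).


By optional stopping theorem: E(M at tau) = M(0) = 5
P(hit 10)*10 + P(hit 0)*0 = 5
P(hit 10) = (5 - 0)/(10 - 0) = 1/2 = 0.5000

0.5000


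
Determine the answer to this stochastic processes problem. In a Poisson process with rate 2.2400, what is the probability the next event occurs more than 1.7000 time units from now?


P(X > t) = exp(-lambda * t)
= exp(-2.2400 * 1.7000)
= exp(-3.8080) = 0.0222

0.0222


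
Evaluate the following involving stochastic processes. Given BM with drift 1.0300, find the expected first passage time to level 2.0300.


Expected first passage time = a/mu
= 2.0300/1.0300
= 1.9709

1.9709


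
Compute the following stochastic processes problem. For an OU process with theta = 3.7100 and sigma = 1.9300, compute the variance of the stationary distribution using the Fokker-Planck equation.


Stationary variance = sigma^2 / (2*theta)
= 1.9300^2 / (2*3.7100)
= 3.7249 / 7.4200
= 0.5020

0.5020


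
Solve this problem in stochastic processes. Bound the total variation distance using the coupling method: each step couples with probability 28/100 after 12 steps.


TV distance bound <= (1-delta)^n
= (1 - 0.2800)^12
= 0.7200^12
= 0.0194

0.0194


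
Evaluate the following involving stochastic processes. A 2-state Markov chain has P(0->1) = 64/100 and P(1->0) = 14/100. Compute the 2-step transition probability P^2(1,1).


Computing P^2 by matrix multiplication.
P = [[0.3600, 0.6400], [0.1400, 0.8600]]
After raising P to the power 2:
P^2(1,1) = 0.8292

0.8292


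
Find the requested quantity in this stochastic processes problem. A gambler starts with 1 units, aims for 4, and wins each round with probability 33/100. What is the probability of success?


Gambler's ruin formula:
r = q/p = 0.6700/0.3300 = 2.0303
P(win) = (1 - r^i)/(1 - r^N)
= (1 - 2.0303^1)/(1 - 2.0303^4)
= 0.0644

0.0644


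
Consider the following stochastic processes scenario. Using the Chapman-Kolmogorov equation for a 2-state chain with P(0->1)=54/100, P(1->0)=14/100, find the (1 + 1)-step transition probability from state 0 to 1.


P^2 = P^1 * P^1
Computing via matrix multiplication of the transition matrix.
Entry (0,1) of P^2 = 0.7128

0.7128


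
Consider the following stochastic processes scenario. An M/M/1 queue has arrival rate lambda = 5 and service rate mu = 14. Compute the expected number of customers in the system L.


rho = 5/14 = 0.3571
L = rho/(1-rho)
= 0.3571/0.6429
= 0.5556

0.5556


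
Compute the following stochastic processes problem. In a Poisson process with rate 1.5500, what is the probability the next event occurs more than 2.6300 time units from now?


P(X > t) = exp(-lambda * t)
= exp(-1.5500 * 2.6300)
= exp(-4.0765) = 0.0170

0.0170


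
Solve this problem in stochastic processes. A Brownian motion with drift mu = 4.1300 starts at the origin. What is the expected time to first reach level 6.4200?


Expected first passage time = a/mu
= 6.4200/4.1300
= 1.5545

1.5545


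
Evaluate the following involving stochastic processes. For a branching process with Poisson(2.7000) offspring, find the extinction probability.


Since mu = 2.7000 > 1, extinction prob q < 1.
Solve s = exp(mu*(s-1)) iteratively.
q = 0.0844

0.0844


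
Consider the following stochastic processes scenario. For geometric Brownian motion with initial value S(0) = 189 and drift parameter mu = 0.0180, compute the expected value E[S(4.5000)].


E[S(t)] = S(0) * exp(mu * t)
= 189 * exp(0.0180 * 4.5000)
= 189 * 1.0844
= 204.9461

204.9461


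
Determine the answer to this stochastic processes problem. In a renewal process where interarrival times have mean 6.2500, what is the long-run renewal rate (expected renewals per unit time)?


Long-run renewal rate = 1/E(X)
= 1/6.2500
= 0.1600

0.1600


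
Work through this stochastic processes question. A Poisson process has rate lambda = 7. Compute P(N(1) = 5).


P(N(t)=k) = (lambda*t)^k * exp(-lambda*t) / k!
lambda*t = 7
= 7^5 * exp(-7) / 5!
= 16807 * 9.1188e-04 / 120
= 0.1277

0.1277


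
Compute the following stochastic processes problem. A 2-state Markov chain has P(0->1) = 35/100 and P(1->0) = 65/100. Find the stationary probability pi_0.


Stationary distribution: pi_0 = p10/(p01+p10), pi_1 = p01/(p01+p10)
p01 = 0.3500, p10 = 0.6500
pi_0 = 0.6500

0.6500


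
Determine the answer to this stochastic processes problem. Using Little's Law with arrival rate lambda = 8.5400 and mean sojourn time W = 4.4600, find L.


Little's Law: L = lambda * W
= 8.5400 * 4.4600
= 38.0884

38.0884


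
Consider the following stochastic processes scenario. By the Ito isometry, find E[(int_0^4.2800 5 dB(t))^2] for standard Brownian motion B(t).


By Ito isometry: E[(int f dB)^2] = int f^2 dt
= 5^2 * 4.2800
= 25 * 4.2800 = 107.0000

107.0000


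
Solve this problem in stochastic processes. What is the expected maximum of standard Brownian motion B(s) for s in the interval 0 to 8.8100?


E(max B(s)) = sqrt(2t/pi)
= sqrt(2*8.8100/pi)
= sqrt(5.6086)
= 2.3683

2.3683


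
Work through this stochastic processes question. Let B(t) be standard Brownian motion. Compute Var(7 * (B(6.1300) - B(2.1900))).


Var(alpha*(B(t)-B(s))) = alpha^2 * (t-s)
= 7^2 * (6.1300 - 2.1900)
= 49 * 3.9400
= 193.0600

193.0600


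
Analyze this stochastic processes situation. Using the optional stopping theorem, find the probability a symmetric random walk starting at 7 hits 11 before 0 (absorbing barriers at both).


By optional stopping theorem: E(M at tau) = M(0) = 7
P(hit 11)*11 + P(hit 0)*0 = 7
P(hit 11) = (7 - 0)/(11 - 0) = 7/11 = 0.6364

0.6364


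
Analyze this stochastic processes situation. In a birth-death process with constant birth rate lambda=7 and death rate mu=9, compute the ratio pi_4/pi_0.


For birth-death process, pi_n/pi_0 = (lambda/mu)^n
= (7/9)^4
= 0.3660

0.3660


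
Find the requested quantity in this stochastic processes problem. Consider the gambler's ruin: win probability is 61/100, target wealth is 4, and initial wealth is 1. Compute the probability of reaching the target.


Gambler's ruin formula:
r = q/p = 0.3900/0.6100 = 0.6393
P(win) = (1 - r^i)/(1 - r^N)
= (1 - 0.6393^1)/(1 - 0.6393^4)
= 0.4330

0.4330


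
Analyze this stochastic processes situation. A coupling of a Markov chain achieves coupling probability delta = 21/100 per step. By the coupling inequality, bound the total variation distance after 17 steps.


TV distance bound <= (1-delta)^n
= (1 - 0.2100)^17
= 0.7900^17
= 0.0182

0.0182


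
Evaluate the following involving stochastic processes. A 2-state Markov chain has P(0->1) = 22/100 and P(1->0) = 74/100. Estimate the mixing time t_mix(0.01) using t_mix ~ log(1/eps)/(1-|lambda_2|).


lambda_2 = |1 - p01 - p10| = |1 - 0.2200 - 0.7400| = 0.0400
t_mix ~ log(1/eps)/(1 - |lambda_2|)
= log(100)/(1 - 0.0400) = 4.6052/0.9600
= 4.7971

4.7971


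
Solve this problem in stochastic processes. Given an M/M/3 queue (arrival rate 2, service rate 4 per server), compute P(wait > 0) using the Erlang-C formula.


a = lambda/mu = 0.5000
rho = a/c = 0.1667
Erlang-C formula applied:
C(c,a) = 0.0152

0.0152


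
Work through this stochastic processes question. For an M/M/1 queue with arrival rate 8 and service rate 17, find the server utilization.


rho = lambda/mu
= 8/17
= 0.4706

0.4706


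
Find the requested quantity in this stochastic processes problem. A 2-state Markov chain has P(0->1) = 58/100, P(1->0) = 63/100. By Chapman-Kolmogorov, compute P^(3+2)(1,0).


P^5 = P^3 * P^2
Computing via matrix multiplication of the transition matrix.
Entry (1,0) of P^5 = 0.5209

0.5209


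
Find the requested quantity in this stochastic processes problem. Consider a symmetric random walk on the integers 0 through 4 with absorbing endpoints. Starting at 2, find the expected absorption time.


For symmetric RW on 0,...,N with absorbing barriers, E(i) = i*(N-i)
E(2) = 2 * 2 = 4

4


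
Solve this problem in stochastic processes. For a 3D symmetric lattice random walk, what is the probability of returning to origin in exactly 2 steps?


P(return in 2 steps) = P(reverse first step) = 1/(2d)
= 1/6
= 0.1667

0.1667


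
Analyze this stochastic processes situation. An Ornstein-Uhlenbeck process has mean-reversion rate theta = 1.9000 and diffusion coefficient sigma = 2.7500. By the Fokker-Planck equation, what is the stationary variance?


Stationary variance = sigma^2 / (2*theta)
= 2.7500^2 / (2*1.9000)
= 7.5625 / 3.8000
= 1.9901

1.9901


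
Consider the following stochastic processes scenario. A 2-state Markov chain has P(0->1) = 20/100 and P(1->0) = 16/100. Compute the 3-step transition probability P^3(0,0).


Computing P^3 by matrix multiplication.
P = [[0.8000, 0.2000], [0.1600, 0.8400]]
After raising P to the power 3:
P^3(0,0) = 0.5901

0.5901


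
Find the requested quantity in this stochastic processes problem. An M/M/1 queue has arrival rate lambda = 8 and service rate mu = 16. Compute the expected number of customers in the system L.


rho = 8/16 = 0.5000
L = rho/(1-rho)
= 0.5000/0.5000
= 1.0000

1.0000


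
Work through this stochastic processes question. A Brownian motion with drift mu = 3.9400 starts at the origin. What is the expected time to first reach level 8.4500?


Expected first passage time = a/mu
= 8.4500/3.9400
= 2.1447

2.1447


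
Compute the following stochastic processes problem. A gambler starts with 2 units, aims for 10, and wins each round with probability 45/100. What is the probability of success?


Gambler's ruin formula:
r = q/p = 0.5500/0.4500 = 1.2222
P(win) = (1 - r^i)/(1 - r^N)
= (1 - 1.2222^2)/(1 - 1.2222^10)
= 0.0767

0.0767


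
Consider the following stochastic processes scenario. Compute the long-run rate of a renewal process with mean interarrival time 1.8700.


Long-run renewal rate = 1/E(X)
= 1/1.8700
= 0.5348

0.5348


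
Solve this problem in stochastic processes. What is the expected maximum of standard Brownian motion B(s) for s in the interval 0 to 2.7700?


E(max B(s)) = sqrt(2t/pi)
= sqrt(2*2.7700/pi)
= sqrt(1.7634)
= 1.3279

1.3279


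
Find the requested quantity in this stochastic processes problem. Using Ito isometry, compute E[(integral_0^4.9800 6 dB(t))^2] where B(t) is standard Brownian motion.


By Ito isometry: E[(int f dB)^2] = int f^2 dt
= 6^2 * 4.9800
= 36 * 4.9800 = 179.2800

179.2800


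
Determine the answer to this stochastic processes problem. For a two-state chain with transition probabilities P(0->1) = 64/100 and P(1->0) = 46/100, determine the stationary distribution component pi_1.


Stationary distribution: pi_0 = p10/(p01+p10), pi_1 = p01/(p01+p10)
p01 = 0.6400, p10 = 0.4600
pi_1 = 0.5818

0.5818


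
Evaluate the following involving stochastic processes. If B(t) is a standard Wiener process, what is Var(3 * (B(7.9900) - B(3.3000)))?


Var(alpha*(B(t)-B(s))) = alpha^2 * (t-s)
= 3^2 * (7.9900 - 3.3000)
= 9 * 4.6900
= 42.2100

42.2100


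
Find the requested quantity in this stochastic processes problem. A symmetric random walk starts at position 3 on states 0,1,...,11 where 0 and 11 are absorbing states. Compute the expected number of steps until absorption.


For symmetric RW on 0,...,N with absorbing barriers, E(i) = i*(N-i)
E(3) = 3 * 8 = 24

24


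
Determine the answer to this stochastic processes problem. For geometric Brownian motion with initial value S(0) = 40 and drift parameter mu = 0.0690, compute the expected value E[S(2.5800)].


E[S(t)] = S(0) * exp(mu * t)
= 40 * exp(0.0690 * 2.5800)
= 40 * 1.1948
= 47.7940

47.7940


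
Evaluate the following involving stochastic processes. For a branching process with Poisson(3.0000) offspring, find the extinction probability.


Since mu = 3.0000 > 1, extinction prob q < 1.
Solve s = exp(mu*(s-1)) iteratively.
q = 0.0595

0.0595


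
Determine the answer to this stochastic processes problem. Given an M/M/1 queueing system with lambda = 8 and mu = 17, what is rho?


rho = lambda/mu
= 8/17
= 0.4706

0.4706


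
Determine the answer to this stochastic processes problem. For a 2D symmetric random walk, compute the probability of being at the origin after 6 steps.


P = C(6,3)^2 / 4^6
= 20^2 / 4096
= 400 / 4096
= 0.0977

0.0977


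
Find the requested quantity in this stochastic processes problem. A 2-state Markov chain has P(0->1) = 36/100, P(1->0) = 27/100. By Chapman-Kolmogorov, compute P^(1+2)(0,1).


P^3 = P^1 * P^2
Computing via matrix multiplication of the transition matrix.
Entry (0,1) of P^3 = 0.5425

0.5425


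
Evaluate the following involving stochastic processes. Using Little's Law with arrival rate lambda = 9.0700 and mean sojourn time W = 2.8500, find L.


Little's Law: L = lambda * W
= 9.0700 * 2.8500
= 25.8495

25.8495


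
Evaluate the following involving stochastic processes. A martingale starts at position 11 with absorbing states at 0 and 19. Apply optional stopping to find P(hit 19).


By optional stopping theorem: E(M at tau) = M(0) = 11
P(hit 19)*19 + P(hit 0)*0 = 11
P(hit 19) = (11 - 0)/(19 - 0) = 11/19 = 0.5789

0.5789


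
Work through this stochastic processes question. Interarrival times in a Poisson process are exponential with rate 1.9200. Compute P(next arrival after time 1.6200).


P(X > t) = exp(-lambda * t)
= exp(-1.9200 * 1.6200)
= exp(-3.1104) = 0.0446

0.0446


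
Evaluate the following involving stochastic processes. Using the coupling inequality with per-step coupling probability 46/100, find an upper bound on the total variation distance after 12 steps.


TV distance bound <= (1-delta)^n
= (1 - 0.4600)^12
= 0.5400^12
= 6.1479e-04

6.1479e-04


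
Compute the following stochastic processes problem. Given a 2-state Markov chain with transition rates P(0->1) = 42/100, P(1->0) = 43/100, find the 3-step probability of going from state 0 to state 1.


Computing P^3 by matrix multiplication.
P = [[0.5800, 0.4200], [0.4300, 0.5700]]
After raising P to the power 3:
P^3(0,1) = 0.4925

0.4925


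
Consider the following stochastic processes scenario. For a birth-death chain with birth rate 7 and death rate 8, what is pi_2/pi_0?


For birth-death process, pi_n/pi_0 = (lambda/mu)^n
= (7/8)^2
= 0.7656

0.7656


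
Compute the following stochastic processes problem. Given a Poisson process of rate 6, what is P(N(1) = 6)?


P(N(t)=k) = (lambda*t)^k * exp(-lambda*t) / k!
lambda*t = 6
= 6^6 * exp(-6) / 6!
= 46656 * 0.0025 / 720
= 0.1606

0.1606


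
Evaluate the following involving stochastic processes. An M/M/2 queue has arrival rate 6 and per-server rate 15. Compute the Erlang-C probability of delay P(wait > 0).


a = lambda/mu = 0.4000
rho = a/c = 0.2000
Erlang-C formula applied:
C(c,a) = 0.0667

0.0667


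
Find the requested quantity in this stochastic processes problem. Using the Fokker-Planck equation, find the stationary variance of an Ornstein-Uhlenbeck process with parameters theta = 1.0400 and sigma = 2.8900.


Stationary variance = sigma^2 / (2*theta)
= 2.8900^2 / (2*1.0400)
= 8.3521 / 2.0800
= 4.0154

4.0154


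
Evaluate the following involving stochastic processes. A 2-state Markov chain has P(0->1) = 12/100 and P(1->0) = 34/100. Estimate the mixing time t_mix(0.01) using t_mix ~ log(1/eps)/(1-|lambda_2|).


lambda_2 = |1 - p01 - p10| = |1 - 0.1200 - 0.3400| = 0.5400
t_mix ~ log(1/eps)/(1 - |lambda_2|)
= log(100)/(1 - 0.5400) = 4.6052/0.4600
= 10.0112

10.0112


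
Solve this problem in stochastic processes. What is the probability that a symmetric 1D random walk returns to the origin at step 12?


P(S(12) = 0) = C(12,6) / 4^6
= 924 / 4096
= 0.2256

0.2256


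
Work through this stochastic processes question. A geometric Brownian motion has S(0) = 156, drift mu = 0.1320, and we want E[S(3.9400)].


E[S(t)] = S(0) * exp(mu * t)
= 156 * exp(0.1320 * 3.9400)
= 156 * 1.6822
= 262.4173

262.4173


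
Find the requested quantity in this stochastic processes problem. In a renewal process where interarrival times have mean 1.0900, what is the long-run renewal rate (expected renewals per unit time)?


Long-run renewal rate = 1/E(X)
= 1/1.0900
= 0.9174

0.9174


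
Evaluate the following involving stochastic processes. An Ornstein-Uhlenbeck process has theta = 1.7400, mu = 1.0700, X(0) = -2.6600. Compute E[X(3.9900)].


E[X(t)] = mu + (X(0) - mu)*exp(-theta*t)
= 1.0700 + (-2.6600 - 1.0700)*exp(-1.7400*3.9900)
= 1.0700 + -3.7300 * 9.6576e-04
= 1.0664

1.0664


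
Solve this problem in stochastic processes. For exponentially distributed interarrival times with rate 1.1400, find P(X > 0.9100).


P(X > t) = exp(-lambda * t)
= exp(-1.1400 * 0.9100)
= exp(-1.0374) = 0.3544

0.3544


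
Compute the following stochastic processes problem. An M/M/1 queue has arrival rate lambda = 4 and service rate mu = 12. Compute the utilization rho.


rho = lambda/mu
= 4/12
= 0.3333

0.3333


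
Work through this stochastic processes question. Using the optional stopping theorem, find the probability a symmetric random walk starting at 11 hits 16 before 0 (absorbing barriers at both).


By optional stopping theorem: E(M at tau) = M(0) = 11
P(hit 16)*16 + P(hit 0)*0 = 11
P(hit 16) = (11 - 0)/(16 - 0) = 11/16 = 0.6875

0.6875


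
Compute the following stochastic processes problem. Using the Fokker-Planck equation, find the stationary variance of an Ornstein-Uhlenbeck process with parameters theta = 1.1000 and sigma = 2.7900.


Stationary variance = sigma^2 / (2*theta)
= 2.7900^2 / (2*1.1000)
= 7.7841 / 2.2000
= 3.5382

3.5382


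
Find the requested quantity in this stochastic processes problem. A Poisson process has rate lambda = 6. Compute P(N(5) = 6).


P(N(t)=k) = (lambda*t)^k * exp(-lambda*t) / k!
lambda*t = 30
= 30^6 * exp(-30) / 6!
= 729000000 * 9.3576e-14 / 720
= 9.4746e-08

9.4746e-08


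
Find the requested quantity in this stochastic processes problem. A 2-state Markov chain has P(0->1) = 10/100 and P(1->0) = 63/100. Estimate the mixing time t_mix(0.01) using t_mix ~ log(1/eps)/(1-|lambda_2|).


lambda_2 = |1 - p01 - p10| = |1 - 0.1000 - 0.6300| = 0.2700
t_mix ~ log(1/eps)/(1 - |lambda_2|)
= log(100)/(1 - 0.2700) = 4.6052/0.7300
= 6.3085

6.3085


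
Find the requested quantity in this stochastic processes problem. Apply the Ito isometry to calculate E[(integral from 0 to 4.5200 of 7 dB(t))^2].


By Ito isometry: E[(int f dB)^2] = int f^2 dt
= 7^2 * 4.5200
= 49 * 4.5200 = 221.4800

221.4800


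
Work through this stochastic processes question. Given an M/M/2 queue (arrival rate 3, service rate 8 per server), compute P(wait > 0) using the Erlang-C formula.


a = lambda/mu = 0.3750
rho = a/c = 0.1875
Erlang-C formula applied:
C(c,a) = 0.0592

0.0592


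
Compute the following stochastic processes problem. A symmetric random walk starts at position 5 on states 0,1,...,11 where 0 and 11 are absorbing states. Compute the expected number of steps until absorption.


For symmetric RW on 0,...,N with absorbing barriers, E(i) = i*(N-i)
E(5) = 5 * 6 = 30

30


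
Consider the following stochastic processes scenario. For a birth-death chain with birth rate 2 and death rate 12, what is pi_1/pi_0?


For birth-death process, pi_n/pi_0 = (lambda/mu)^n
= (2/12)^1
= 0.1667

0.1667


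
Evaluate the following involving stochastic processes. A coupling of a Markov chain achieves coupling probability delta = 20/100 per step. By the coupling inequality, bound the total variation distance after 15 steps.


TV distance bound <= (1-delta)^n
= (1 - 0.2000)^15
= 0.8000^15
= 0.0352

0.0352


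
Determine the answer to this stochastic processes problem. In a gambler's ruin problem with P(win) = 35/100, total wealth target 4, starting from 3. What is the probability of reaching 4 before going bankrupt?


Gambler's ruin formula:
r = q/p = 0.6500/0.3500 = 1.8571
P(win) = (1 - r^i)/(1 - r^N)
= (1 - 1.8571^3)/(1 - 1.8571^4)
= 0.4961

0.4961


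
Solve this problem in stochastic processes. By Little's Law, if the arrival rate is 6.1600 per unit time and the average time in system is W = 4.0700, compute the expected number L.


Little's Law: L = lambda * W
= 6.1600 * 4.0700
= 25.0712

25.0712


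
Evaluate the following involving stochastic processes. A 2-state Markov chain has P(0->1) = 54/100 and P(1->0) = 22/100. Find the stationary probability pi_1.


Stationary distribution: pi_0 = p10/(p01+p10), pi_1 = p01/(p01+p10)
p01 = 0.5400, p10 = 0.2200
pi_1 = 0.7105

0.7105


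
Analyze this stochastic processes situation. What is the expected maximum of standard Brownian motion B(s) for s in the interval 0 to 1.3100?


E(max B(s)) = sqrt(2t/pi)
= sqrt(2*1.3100/pi)
= sqrt(0.8340)
= 0.9132

0.9132


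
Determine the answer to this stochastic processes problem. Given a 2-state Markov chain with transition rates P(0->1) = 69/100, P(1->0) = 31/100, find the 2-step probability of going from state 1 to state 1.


Computing P^2 by matrix multiplication.
P = [[0.3100, 0.6900], [0.3100, 0.6900]]
After raising P to the power 2:
P^2(1,1) = 0.6900

0.6900


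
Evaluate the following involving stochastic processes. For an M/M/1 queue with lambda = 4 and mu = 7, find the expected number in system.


rho = 4/7 = 0.5714
L = rho/(1-rho)
= 0.5714/0.4286
= 1.3333

1.3333


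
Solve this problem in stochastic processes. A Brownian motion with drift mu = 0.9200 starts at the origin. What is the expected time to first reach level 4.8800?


Expected first passage time = a/mu
= 4.8800/0.9200
= 5.3043

5.3043


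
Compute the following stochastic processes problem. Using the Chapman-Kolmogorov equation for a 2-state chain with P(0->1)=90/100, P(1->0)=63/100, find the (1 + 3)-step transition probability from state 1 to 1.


P^4 = P^1 * P^3
Computing via matrix multiplication of the transition matrix.
Entry (1,1) of P^4 = 0.6207

0.6207


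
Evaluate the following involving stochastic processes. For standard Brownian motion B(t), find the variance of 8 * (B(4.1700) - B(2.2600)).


Var(alpha*(B(t)-B(s))) = alpha^2 * (t-s)
= 8^2 * (4.1700 - 2.2600)
= 64 * 1.9100
= 122.2400

122.2400


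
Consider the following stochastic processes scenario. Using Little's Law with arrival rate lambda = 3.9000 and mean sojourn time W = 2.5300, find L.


Little's Law: L = lambda * W
= 3.9000 * 2.5300
= 9.8670

9.8670


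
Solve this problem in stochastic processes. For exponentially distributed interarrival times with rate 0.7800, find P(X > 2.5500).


P(X > t) = exp(-lambda * t)
= exp(-0.7800 * 2.5500)
= exp(-1.9890) = 0.1368

0.1368


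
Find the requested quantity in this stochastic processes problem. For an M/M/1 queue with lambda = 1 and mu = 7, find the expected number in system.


rho = 1/7 = 0.1429
L = rho/(1-rho)
= 0.1429/0.8571
= 0.1667

0.1667


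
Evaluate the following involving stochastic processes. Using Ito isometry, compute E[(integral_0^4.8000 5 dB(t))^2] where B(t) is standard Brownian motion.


By Ito isometry: E[(int f dB)^2] = int f^2 dt
= 5^2 * 4.8000
= 25 * 4.8000 = 120.0000

120.0000


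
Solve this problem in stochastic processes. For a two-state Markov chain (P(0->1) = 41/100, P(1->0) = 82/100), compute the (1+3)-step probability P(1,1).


P^4 = P^1 * P^3
Computing via matrix multiplication of the transition matrix.
Entry (1,1) of P^4 = 0.3352

0.3352


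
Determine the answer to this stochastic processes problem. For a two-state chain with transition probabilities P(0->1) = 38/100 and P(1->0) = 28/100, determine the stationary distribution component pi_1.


Stationary distribution: pi_0 = p10/(p01+p10), pi_1 = p01/(p01+p10)
p01 = 0.3800, p10 = 0.2800
pi_1 = 0.5758

0.5758


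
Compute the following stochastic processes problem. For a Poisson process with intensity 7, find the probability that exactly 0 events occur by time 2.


P(N(t)=k) = (lambda*t)^k * exp(-lambda*t) / k!
lambda*t = 14
= 14^0 * exp(-14) / 0!
= 1 * 8.3153e-07 / 1
= 8.3153e-07

8.3153e-07


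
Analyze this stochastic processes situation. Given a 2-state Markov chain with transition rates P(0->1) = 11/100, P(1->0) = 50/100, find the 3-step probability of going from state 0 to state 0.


Computing P^3 by matrix multiplication.
P = [[0.8900, 0.1100], [0.5000, 0.5000]]
After raising P to the power 3:
P^3(0,0) = 0.8304

0.8304


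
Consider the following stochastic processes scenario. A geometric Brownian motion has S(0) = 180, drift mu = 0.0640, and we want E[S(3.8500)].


E[S(t)] = S(0) * exp(mu * t)
= 180 * exp(0.0640 * 3.8500)
= 180 * 1.2794
= 230.2940

230.2940


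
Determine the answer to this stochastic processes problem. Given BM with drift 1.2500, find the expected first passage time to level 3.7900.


Expected first passage time = a/mu
= 3.7900/1.2500
= 3.0320

3.0320


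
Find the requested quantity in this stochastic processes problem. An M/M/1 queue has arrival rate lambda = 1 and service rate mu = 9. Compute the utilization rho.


rho = lambda/mu
= 1/9
= 0.1111

0.1111


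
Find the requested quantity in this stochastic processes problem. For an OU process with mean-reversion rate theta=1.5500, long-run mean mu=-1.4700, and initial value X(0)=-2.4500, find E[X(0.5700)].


E[X(t)] = mu + (X(0) - mu)*exp(-theta*t)
= -1.4700 + (-2.4500 - -1.4700)*exp(-1.5500*0.5700)
= -1.4700 + -0.9800 * 0.4133
= -1.8751

-1.8751


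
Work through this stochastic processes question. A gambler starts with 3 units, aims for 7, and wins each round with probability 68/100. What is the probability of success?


Gambler's ruin formula:
r = q/p = 0.3200/0.6800 = 0.4706
P(win) = (1 - r^i)/(1 - r^N)
= (1 - 0.4706^3)/(1 - 0.4706^7)
= 0.9004

0.9004


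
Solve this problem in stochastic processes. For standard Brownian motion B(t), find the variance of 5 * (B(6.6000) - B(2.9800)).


Var(alpha*(B(t)-B(s))) = alpha^2 * (t-s)
= 5^2 * (6.6000 - 2.9800)
= 25 * 3.6200
= 90.5000

90.5000


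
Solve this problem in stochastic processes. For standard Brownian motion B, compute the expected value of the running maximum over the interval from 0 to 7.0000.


E(max B(s)) = sqrt(2t/pi)
= sqrt(2*7.0000/pi)
= sqrt(4.4563)
= 2.1110

2.1110


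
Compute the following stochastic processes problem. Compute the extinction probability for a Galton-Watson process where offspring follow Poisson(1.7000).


Since mu = 1.7000 > 1, extinction prob q < 1.
Solve s = exp(mu*(s-1)) iteratively.
q = 0.3088

0.3088


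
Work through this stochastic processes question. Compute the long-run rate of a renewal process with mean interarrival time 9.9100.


Long-run renewal rate = 1/E(X)
= 1/9.9100
= 0.1009

0.1009


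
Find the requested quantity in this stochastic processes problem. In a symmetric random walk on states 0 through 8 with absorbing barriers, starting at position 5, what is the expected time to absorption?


For symmetric RW on 0,...,N with absorbing barriers, E(i) = i*(N-i)
E(5) = 5 * 3 = 15

15


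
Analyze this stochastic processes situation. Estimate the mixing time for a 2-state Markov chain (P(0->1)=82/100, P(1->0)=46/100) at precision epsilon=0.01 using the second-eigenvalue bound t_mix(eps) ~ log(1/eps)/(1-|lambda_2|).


lambda_2 = |1 - p01 - p10| = |1 - 0.8200 - 0.4600| = 0.2800
t_mix ~ log(1/eps)/(1 - |lambda_2|)
= log(100)/(1 - 0.2800) = 4.6052/0.7200
= 6.3961

6.3961


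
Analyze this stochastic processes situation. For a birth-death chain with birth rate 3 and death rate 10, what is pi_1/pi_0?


For birth-death process, pi_n/pi_0 = (lambda/mu)^n
= (3/10)^1
= 0.3000

0.3000


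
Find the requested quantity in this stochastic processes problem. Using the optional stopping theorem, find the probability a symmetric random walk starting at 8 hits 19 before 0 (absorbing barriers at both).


By optional stopping theorem: E(M at tau) = M(0) = 8
P(hit 19)*19 + P(hit 0)*0 = 8
P(hit 19) = (8 - 0)/(19 - 0) = 8/19 = 0.4211

0.4211


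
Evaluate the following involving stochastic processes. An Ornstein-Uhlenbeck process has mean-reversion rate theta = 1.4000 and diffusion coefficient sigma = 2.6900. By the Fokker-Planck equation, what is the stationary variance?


Stationary variance = sigma^2 / (2*theta)
= 2.6900^2 / (2*1.4000)
= 7.2361 / 2.8000
= 2.5843

2.5843


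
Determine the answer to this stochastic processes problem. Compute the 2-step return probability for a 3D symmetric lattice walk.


P(return in 2 steps) = P(reverse first step) = 1/(2d)
= 1/6
= 0.1667

0.1667


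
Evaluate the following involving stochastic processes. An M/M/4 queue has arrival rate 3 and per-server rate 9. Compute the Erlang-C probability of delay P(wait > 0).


a = lambda/mu = 0.3333
rho = a/c = 0.0833
Erlang-C formula applied:
C(c,a) = 4.0209e-04

4.0209e-04


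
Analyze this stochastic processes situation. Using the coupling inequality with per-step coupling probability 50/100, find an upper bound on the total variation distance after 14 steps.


TV distance bound <= (1-delta)^n
= (1 - 0.5000)^14
= 0.5000^14
= 6.1035e-05

6.1035e-05


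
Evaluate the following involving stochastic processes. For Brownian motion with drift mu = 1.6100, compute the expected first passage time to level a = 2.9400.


Expected first passage time = a/mu
= 2.9400/1.6100
= 1.8261

1.8261


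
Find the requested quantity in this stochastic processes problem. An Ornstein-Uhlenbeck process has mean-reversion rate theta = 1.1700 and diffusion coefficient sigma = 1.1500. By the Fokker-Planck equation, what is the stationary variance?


Stationary variance = sigma^2 / (2*theta)
= 1.1500^2 / (2*1.1700)
= 1.3225 / 2.3400
= 0.5652

0.5652


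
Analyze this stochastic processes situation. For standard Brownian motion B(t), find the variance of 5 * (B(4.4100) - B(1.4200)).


Var(alpha*(B(t)-B(s))) = alpha^2 * (t-s)
= 5^2 * (4.4100 - 1.4200)
= 25 * 2.9900
= 74.7500

74.7500


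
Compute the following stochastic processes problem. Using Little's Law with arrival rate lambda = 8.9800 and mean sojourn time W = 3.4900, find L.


Little's Law: L = lambda * W
= 8.9800 * 3.4900
= 31.3402

31.3402


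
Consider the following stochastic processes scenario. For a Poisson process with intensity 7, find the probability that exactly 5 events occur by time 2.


P(N(t)=k) = (lambda*t)^k * exp(-lambda*t) / k!
lambda*t = 14
= 14^5 * exp(-14) / 5!
= 537824 * 8.3153e-07 / 120
= 0.0037

0.0037


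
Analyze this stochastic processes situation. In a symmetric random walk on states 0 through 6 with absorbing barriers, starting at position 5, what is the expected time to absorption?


For symmetric RW on 0,...,N with absorbing barriers, E(i) = i*(N-i)
E(5) = 5 * 1 = 5

5


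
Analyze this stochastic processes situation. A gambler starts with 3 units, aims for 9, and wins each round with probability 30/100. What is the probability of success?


Gambler's ruin formula:
r = q/p = 0.7000/0.3000 = 2.3333
P(win) = (1 - r^i)/(1 - r^N)
= (1 - 2.3333^3)/(1 - 2.3333^9)
= 0.0057

0.0057


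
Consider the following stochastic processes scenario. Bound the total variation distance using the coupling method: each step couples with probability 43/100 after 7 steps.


TV distance bound <= (1-delta)^n
= (1 - 0.4300)^7
= 0.5700^7
= 0.0195

0.0195


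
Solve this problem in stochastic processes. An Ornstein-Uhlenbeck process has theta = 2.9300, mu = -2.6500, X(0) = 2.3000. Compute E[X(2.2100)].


E[X(t)] = mu + (X(0) - mu)*exp(-theta*t)
= -2.6500 + (2.3000 - -2.6500)*exp(-2.9300*2.2100)
= -2.6500 + 4.9500 * 0.0015
= -2.6424

-2.6424


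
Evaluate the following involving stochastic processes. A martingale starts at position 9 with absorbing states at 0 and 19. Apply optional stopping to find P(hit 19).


By optional stopping theorem: E(M at tau) = M(0) = 9
P(hit 19)*19 + P(hit 0)*0 = 9
P(hit 19) = (9 - 0)/(19 - 0) = 9/19 = 0.4737

0.4737


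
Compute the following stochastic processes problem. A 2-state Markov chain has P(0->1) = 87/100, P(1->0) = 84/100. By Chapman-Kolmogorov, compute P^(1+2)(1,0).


P^3 = P^1 * P^2
Computing via matrix multiplication of the transition matrix.
Entry (1,0) of P^3 = 0.6670

0.6670


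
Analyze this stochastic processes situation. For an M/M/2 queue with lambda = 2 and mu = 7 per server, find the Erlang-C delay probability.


a = lambda/mu = 0.2857
rho = a/c = 0.1429
Erlang-C formula applied:
C(c,a) = 0.0357

0.0357


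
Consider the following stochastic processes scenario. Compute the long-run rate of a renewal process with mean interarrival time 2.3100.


Long-run renewal rate = 1/E(X)
= 1/2.3100
= 0.4329

0.4329


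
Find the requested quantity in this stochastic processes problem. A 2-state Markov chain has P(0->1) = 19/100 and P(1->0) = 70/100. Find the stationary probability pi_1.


Stationary distribution: pi_0 = p10/(p01+p10), pi_1 = p01/(p01+p10)
p01 = 0.1900, p10 = 0.7000
pi_1 = 0.2135

0.2135
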